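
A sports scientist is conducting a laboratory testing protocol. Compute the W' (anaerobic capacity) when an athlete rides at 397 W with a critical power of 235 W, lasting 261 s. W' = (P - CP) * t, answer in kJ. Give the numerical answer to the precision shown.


Above-CP power = 162 W
Duration = 261 s
W' = 162 * 261 = 42282 J
Convert: 42282 / 1000 = 42.282 kJ

42.282 kJ


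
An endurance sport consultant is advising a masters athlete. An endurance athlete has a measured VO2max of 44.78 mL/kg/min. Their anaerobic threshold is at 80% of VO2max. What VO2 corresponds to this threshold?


Anaerobic threshold VO2 = VO2max * 80%
= 44.78 * 0.8
= 35.82 mL/kg/min

35.82 mL/kg/min


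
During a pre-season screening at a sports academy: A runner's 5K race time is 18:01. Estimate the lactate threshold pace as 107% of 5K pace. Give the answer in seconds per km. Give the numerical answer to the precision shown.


Total race time = 18*60 + 1 = 1081 seconds
5K pace = 1081 / 5 = 216.2 sec/km
LT pace = 216.2 * 1.07 = 231.33 sec/km

231.33 s/km


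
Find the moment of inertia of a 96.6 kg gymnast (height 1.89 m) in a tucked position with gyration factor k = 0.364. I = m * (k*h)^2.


Radius of gyration = 0.364 * 1.89 = 0.68796 m
I = 96.6 * 0.68796^2
= 96.6 * 0.473289
= 45.72 kg*m^2

45.72 kg*m^2


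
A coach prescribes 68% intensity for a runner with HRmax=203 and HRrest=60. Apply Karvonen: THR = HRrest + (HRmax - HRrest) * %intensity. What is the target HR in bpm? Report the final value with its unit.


Heart rate reserve = 203 - 60 = 143
Intensity fraction = 68 / 100 = 0.68
THR = 60 + 143 * 0.68 = 157.24 bpm

157.24 bpm


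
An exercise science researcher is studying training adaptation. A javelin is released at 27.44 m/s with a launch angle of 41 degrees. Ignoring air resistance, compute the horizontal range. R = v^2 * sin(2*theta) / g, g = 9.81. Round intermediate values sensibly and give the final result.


Launch speed squared = 752.9536
sin(2 * 41 deg) = 0.990268
Range = 752.9536 * 0.990268 / 9.81
= 76.007 m

76.007 m


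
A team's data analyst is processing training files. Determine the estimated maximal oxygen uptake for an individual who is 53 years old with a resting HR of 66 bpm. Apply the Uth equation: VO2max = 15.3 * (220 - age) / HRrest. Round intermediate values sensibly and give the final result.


HRmax = 220 - 53 = 167
VO2max = 15.3 * (167 / 66)
= 15.3 * 2.5303
= 38.71 mL/kg/min

38.71 mL/kg/min


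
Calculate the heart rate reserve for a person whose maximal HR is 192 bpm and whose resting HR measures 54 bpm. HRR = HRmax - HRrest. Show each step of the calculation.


HRmax = 192 bpm
HRrest = 54 bpm
HRR = 192 - 54 = 138 bpm

138 bpm


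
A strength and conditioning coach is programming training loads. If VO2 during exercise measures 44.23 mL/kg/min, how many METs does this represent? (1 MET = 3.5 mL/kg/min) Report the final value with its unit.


METs = VO2 / 3.5 = 44.23 / 3.5 = 12.64

12.64 METs


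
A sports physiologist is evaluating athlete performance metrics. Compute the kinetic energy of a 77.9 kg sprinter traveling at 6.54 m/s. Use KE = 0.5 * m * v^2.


Velocity squared = 42.7716
KE = 0.5 * 77.9 * 42.7716 = 1665.95 J

1665.95 J


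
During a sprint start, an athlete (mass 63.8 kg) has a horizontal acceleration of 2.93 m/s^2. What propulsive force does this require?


Propulsive force = mass * acceleration
= 63.8 kg * 2.93 m/s^2
= 186.93 N

186.93 N


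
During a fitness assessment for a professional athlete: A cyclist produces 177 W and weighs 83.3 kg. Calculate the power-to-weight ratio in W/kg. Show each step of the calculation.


P/W = power / mass
= 177 / 83.3
= 2.125 W/kg

2.125 W/kg


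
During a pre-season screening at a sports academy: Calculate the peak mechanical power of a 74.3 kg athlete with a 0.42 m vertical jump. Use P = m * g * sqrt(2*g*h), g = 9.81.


First, sqrt(2gh) = sqrt(2 * 9.81 * 0.42)
= sqrt(8.2404) = 2.87061 m/s
Power = 74.3 * 9.81 * 2.87061 = 2092.34 W

2092.34 W


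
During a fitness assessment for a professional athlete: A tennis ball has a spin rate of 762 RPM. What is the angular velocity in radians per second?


Convert RPM to rad/s: multiply by 2*pi and divide by 60
omega = 762 * 2 * pi / 60
= 79.796 rad/s

79.796 rad/s


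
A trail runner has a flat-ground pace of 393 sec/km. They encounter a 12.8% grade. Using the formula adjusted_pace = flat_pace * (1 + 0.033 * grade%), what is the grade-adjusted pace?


Grade factor = 1 + 0.033 * 12.8 = 1.4224
Adjusted = 393 * 1.4224 = 559.0 sec/km

559.0 s/km


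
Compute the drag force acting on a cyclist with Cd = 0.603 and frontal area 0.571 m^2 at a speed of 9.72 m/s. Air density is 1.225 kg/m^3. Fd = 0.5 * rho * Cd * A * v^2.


Step 1: v^2 = 94.4784
Step 2: Fd = 0.5 * 1.225 * 0.603 * 0.571 * 94.4784
= 19.925 N

19.925 N


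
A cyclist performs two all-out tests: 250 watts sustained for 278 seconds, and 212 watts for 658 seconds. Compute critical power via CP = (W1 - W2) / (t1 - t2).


W1 = P1 * t1 = 250 * 278 = 69500 J
W2 = P2 * t2 = 212 * 658 = 139496 J
CP = (69500 - 139496) / (278 - 658)
= 184.2 W

184.2 W


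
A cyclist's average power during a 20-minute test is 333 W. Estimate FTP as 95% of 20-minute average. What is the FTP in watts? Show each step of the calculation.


FTP = 20-min power * 0.95
= 333 * 0.95
= 316.35 W

316.35 W


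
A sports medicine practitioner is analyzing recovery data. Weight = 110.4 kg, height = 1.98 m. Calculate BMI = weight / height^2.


height^2 = 1.98^2 = 3.9204
BMI = 110.4 / 3.9204 = 28.16 kg/m^2

28.16 kg/m^2


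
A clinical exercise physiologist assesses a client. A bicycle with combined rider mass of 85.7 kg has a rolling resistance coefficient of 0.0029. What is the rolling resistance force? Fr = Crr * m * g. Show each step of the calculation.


Fr = 0.0029 * 85.7 * 9.81
= 0.24853 * 9.81
= 2.438 N

2.438 N


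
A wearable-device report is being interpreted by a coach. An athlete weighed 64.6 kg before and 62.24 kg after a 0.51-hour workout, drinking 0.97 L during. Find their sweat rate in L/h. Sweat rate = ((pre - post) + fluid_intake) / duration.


Body mass change = 2.36 kg
Total sweat loss = 2.36 + 0.97 = 3.33 L
Rate = 3.33 / 0.51 = 6.529 L/h

6.529 L/h


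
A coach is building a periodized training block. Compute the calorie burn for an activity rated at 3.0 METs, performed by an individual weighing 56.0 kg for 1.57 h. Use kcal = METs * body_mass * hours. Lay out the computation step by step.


Product of METs and mass = 3.0 * 56.0 = 168.0
Total kcal = 168.0 * 1.57 = 263.76 kcal

263.76 kcal


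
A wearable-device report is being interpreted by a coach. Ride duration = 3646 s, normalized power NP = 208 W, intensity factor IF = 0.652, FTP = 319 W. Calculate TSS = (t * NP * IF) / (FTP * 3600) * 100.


Numerator = 3646 * 208 * 0.652 = 494455.936
Denominator = 319 * 3600 = 1148400
TSS = 494455.936 / 1148400 * 100
= 43.06

43.06 TSS


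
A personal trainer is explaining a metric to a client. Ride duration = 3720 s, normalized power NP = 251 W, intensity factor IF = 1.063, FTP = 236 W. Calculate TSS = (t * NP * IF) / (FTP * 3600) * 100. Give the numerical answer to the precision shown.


Numerator = 3720 * 251 * 1.063 = 992544.36
Denominator = 236 * 3600 = 849600
TSS = 992544.36 / 849600 * 100
= 116.82

116.82 TSS


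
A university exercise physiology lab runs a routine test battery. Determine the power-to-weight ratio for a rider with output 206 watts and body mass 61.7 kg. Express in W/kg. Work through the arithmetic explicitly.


P/W = 206 / 61.7 = 3.339 W/kg

3.339 W/kg


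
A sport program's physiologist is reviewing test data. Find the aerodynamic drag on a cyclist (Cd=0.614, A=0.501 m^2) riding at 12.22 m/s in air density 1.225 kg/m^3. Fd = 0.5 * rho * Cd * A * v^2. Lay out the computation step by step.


Fd = 0.5 * 1.225 * 0.614 * 0.501 * 12.22^2
= 0.5 * 1.225 * 0.614 * 0.501 * 149.3284
= 28.135 N

28.135 N


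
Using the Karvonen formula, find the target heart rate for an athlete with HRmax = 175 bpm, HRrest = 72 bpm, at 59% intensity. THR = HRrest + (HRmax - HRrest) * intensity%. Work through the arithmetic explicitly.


HRR = 175 - 72 = 103
THR = 72 + 103 * 0.59
= 72 + 60.77
= 132.77 bpm

132.77 bpm


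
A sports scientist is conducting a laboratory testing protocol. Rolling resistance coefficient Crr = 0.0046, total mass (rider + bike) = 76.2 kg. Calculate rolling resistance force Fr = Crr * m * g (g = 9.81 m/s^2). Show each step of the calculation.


Fr = Crr * m * g
= 0.0046 * 76.2 * 9.81
= 3.439 N

3.439 N


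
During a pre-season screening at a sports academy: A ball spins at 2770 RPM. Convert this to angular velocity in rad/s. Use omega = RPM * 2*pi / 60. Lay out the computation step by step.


omega = 2770 * 2 * pi / 60
= 2770 * 6.28318531 / 60
= 17404.423 / 60
= 290.074 rad/s

290.074 rad/s


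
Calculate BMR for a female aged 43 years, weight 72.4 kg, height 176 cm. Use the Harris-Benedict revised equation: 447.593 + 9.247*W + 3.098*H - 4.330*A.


Substituting values:
W term = 9.247 * 72.4 = 669.4828
H term = 3.098 * 176 = 545.248
A term = 4.330 * 43 = 186.19
BMR = 1476.13 kcal/day

1476.13 kcal/day


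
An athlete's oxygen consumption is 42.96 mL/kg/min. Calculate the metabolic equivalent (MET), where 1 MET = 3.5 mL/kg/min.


MET = VO2 / 3.5
= 42.96 / 3.5
= 12.27 METs

12.27 METs


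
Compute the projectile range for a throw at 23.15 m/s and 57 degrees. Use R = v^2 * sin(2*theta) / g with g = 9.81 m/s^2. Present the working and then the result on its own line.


Two times the angle = 114 degrees
sin(114) = 0.913545
R = 535.9225 * 0.913545 / 9.81 = 49.907 m

49.907 m


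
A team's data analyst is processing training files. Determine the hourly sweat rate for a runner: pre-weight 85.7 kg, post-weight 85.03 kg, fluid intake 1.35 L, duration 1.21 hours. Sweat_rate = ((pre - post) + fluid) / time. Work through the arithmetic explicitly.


Mass lost = 85.7 - 85.03 = 0.67 kg
Add fluid consumed: 0.67 + 1.35 = 2.02 L total sweat
Sweat rate = 2.02 / 1.21 = 1.669 L/h

1.669 L/h


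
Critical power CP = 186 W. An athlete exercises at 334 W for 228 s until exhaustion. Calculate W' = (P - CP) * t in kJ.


P - CP = 334 - 186 = 148 W
W' = 148 * 228 = 33744 J
= 33744 / 1000 = 33.744 kJ

33.744 kJ


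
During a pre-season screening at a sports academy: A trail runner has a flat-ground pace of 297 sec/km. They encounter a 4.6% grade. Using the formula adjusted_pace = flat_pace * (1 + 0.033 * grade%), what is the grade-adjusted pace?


Grade factor = 1 + 0.033 * 4.6 = 1.1518
Adjusted = 297 * 1.1518 = 342.08 sec/km

342.08 s/km


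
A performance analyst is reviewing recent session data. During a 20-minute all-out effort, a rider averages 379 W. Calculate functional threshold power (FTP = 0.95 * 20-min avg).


FTP = 0.95 * 379
= 360.05 W

360.05 W


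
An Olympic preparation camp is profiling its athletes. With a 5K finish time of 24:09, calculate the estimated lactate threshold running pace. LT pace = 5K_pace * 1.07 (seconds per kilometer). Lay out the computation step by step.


Race duration = 1449 s for 5 km
Average pace = 1449 / 5 = 289.8 s/km
LT pace = 289.8 * 1.07
= 310.09 s/km

310.09 s/km


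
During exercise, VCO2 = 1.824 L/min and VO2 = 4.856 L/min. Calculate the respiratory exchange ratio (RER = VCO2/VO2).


RER = VCO2 / VO2
= 1.824 / 4.856
= 0.3756

0.3756


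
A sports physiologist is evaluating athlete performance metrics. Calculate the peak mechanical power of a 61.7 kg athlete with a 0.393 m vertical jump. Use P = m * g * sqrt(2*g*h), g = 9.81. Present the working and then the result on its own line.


First, sqrt(2gh) = sqrt(2 * 9.81 * 0.393)
= sqrt(7.71066) = 2.776808 m/s
Power = 61.7 * 9.81 * 2.776808 = 1680.74 W

1680.74 W


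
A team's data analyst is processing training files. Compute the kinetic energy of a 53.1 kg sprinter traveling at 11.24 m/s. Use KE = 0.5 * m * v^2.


Velocity squared = 126.3376
KE = 0.5 * 53.1 * 126.3376 = 3354.26 J

3354.26 J


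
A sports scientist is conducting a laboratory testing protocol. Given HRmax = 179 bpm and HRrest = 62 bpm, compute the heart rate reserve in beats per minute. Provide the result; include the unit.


Heart rate reserve = maximum HR minus resting HR
HRR = 179 - 62 = 117 bpm

117 bpm


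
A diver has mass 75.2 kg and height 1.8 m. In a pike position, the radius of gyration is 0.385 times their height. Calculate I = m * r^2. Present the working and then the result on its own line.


r = 0.385 * 1.8 = 0.693 m
I = m * r^2 = 75.2 * 0.480249 = 36.115 kg*m^2

36.115 kg*m^2


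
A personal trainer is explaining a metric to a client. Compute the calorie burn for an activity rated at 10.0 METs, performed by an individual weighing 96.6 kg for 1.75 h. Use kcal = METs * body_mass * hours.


Product of METs and mass = 10.0 * 96.6 = 966.0
Total kcal = 966.0 * 1.75 = 1690.5 kcal

1690.5 kcal


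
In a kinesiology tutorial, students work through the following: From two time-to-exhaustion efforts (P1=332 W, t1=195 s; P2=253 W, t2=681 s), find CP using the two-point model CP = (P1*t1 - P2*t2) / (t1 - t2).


Work in trial 1 = 64740 J
Work in trial 2 = 172293 J
Delta work = -107553 J
Delta time = -486 s
CP = -107553 / -486 = 221.3 W

221.3 W


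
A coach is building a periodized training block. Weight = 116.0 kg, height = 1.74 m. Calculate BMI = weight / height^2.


height^2 = 1.74^2 = 3.0276
BMI = 116.0 / 3.0276 = 38.31 kg/m^2

38.31 kg/m^2


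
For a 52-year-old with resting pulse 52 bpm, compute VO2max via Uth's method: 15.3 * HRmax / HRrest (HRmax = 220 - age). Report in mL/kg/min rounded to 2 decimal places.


Step 1: HRmax = 220 - 52 = 168 bpm
Step 2: Ratio = 168 / 52 = 3.2308
Step 3: VO2max = 15.3 * 3.2308 = 49.43 mL/kg/min

49.43 mL/kg/min


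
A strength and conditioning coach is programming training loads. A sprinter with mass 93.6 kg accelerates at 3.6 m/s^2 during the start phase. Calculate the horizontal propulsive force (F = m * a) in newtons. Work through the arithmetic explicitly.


F = m * a
= 93.6 * 3.6
= 336.96 N

336.96 N


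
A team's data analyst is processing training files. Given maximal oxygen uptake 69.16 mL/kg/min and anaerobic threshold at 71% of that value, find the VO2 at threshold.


Percentage as decimal = 0.71
VO2 at AT = 69.16 * 0.71 = 49.1 mL/kg/min

49.1 mL/kg/min


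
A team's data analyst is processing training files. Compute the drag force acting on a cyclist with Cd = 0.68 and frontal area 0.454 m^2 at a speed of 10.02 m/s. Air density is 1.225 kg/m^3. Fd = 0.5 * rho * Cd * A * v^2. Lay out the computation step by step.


Step 1: v^2 = 100.4004
Step 2: Fd = 0.5 * 1.225 * 0.68 * 0.454 * 100.4004
= 18.985 N

18.985 N


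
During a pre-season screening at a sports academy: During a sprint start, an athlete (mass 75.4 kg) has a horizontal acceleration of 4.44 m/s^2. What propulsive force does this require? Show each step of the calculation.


Propulsive force = mass * acceleration
= 75.4 kg * 4.44 m/s^2
= 334.78 N

334.78 N


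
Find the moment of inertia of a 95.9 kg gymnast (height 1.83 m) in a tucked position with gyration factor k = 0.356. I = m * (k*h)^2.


Radius of gyration = 0.356 * 1.83 = 0.65148 m
I = 95.9 * 0.65148^2
= 95.9 * 0.424426
= 40.702 kg*m^2

40.702 kg*m^2


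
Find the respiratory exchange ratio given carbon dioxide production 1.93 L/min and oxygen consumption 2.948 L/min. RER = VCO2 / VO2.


VCO2 = 1.93 L/min
VO2 = 2.948 L/min
RER = 1.93 / 2.948 = 0.6547

0.6547


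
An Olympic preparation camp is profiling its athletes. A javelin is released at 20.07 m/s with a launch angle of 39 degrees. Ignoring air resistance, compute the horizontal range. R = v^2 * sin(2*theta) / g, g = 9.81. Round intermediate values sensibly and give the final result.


Launch speed squared = 402.8049
sin(2 * 39 deg) = 0.978148
Range = 402.8049 * 0.978148 / 9.81
= 40.163 m

40.163 m


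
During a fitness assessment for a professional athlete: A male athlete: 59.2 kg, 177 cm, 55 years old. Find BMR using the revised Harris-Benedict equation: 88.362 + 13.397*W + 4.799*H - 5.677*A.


Intercept = 88.362
Weight contribution = 13.397 * 59.2 = 793.1024
Height contribution = 4.799 * 177 = 849.423
Age contribution = 5.677 * 55 = 312.235
BMR = 88.362 + 793.1024 + 849.423 - 312.235
= 1418.65 kcal/day

1418.65 kcal/day


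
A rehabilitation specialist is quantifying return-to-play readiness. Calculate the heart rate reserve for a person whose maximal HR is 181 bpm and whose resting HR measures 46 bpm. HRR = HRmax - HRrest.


HRmax = 181 bpm
HRrest = 46 bpm
HRR = 181 - 46 = 135 bpm

135 bpm


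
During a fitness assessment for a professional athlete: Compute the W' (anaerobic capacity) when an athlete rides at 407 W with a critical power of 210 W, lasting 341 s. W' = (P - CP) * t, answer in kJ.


Above-CP power = 197 W
Duration = 341 s
W' = 197 * 341 = 67177 J
Convert: 67177 / 1000 = 67.177 kJ

67.177 kJ


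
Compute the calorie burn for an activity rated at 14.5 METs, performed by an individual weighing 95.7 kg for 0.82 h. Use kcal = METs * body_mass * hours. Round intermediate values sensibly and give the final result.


Product of METs and mass = 14.5 * 95.7 = 1387.65
Total kcal = 1387.65 * 0.82 = 1137.87 kcal

1137.87 kcal


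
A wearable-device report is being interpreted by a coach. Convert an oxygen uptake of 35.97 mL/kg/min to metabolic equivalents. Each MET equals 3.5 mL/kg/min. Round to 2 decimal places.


One MET = 3.5 mL/kg/min
Number of METs = 35.97 / 3.5
= 10.28 METs

10.28 METs


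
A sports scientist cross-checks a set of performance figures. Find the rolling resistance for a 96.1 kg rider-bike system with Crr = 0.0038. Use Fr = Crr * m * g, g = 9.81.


m * g = 96.1 * 9.81 = 942.741 N
Fr = 0.0038 * 942.741 = 3.582 N

3.582 N


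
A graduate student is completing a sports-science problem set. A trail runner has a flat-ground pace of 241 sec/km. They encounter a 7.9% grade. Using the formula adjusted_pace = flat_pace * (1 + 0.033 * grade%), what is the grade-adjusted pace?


Grade factor = 1 + 0.033 * 7.9 = 1.2607
Adjusted = 241 * 1.2607 = 303.83 sec/km

303.83 s/km


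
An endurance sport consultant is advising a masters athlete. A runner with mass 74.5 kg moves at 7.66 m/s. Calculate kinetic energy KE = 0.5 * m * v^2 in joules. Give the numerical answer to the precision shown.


v^2 = 7.66^2 = 58.6756
KE = 0.5 * 74.5 * 58.6756
= 2185.67 J

2185.67 J


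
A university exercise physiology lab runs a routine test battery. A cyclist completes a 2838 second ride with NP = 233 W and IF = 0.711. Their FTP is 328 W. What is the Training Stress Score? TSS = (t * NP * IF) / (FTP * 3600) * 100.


t * NP * IF = 2838 * 233 * 0.711 = 470151.594
FTP * 3600 = 1180800
TSS = (470151.594 / 1180800) * 100 = 39.82

39.82 TSS


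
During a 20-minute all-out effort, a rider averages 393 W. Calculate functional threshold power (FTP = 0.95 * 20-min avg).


FTP = 0.95 * 393
= 373.35 W

373.35 W


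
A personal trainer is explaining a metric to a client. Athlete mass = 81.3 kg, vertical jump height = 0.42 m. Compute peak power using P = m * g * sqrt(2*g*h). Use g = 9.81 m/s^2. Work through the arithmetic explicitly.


sqrt(2 * 9.81 * 0.42) = sqrt(8.2404) = 2.87061 m/s
P = 81.3 * 9.81 * 2.87061
= 2289.46 W

2289.46 W


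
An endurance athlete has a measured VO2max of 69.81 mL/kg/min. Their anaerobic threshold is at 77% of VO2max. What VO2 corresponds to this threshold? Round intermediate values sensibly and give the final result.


Anaerobic threshold VO2 = VO2max * 77%
= 69.81 * 0.77
= 53.75 mL/kg/min

53.75 mL/kg/min


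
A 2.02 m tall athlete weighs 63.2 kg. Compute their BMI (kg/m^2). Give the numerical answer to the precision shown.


height^2 = 4.0804 m^2
BMI = 63.2 / 4.0804 = 15.49 kg/m^2

15.49 kg/m^2


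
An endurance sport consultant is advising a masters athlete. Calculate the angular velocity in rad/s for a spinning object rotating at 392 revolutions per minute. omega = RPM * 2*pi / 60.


omega = RPM * 2*pi / 60
= 392 * 6.28318531 / 60
= 41.05 rad/s

41.05 rad/s


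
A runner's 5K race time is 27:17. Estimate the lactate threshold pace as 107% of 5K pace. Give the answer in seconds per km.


Total race time = 27*60 + 17 = 1637 seconds
5K pace = 1637 / 5 = 327.4 sec/km
LT pace = 327.4 * 1.07 = 350.32 sec/km

350.32 s/km


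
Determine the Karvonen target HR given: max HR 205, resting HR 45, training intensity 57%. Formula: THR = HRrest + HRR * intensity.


HRR = HRmax - HRrest = 205 - 45 = 160
THR = 45 + 160 * 0.57
= 136.2 bpm

136.2 bpm


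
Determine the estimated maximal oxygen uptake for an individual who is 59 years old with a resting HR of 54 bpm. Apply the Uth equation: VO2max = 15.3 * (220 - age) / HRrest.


HRmax = 220 - 59 = 161
VO2max = 15.3 * (161 / 54)
= 15.3 * 2.9815
= 45.62 mL/kg/min

45.62 mL/kg/min


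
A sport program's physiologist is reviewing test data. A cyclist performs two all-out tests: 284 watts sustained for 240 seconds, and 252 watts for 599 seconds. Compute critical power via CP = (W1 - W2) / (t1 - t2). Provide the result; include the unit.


W1 = P1 * t1 = 284 * 240 = 68160 J
W2 = P2 * t2 = 252 * 599 = 150948 J
CP = (68160 - 150948) / (240 - 599)
= 230.61 W

230.61 W


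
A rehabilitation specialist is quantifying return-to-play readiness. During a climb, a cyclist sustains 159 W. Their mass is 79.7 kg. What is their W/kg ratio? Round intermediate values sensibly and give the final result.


Power-to-weight = 159 W / 79.7 kg
= 1.995 W/kg

1.995 W/kg


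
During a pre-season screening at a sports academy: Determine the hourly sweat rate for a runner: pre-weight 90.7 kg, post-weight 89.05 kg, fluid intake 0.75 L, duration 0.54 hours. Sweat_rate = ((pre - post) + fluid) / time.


Mass lost = 90.7 - 89.05 = 1.65 kg
Add fluid consumed: 1.65 + 0.75 = 2.4 L total sweat
Sweat rate = 2.4 / 0.54 = 4.444 L/h

4.444 L/h


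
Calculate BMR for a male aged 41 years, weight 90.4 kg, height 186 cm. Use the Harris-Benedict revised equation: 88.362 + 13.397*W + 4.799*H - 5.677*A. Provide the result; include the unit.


Substituting values:
W term = 13.397 * 90.4 = 1211.0888
H term = 4.799 * 186 = 892.614
A term = 5.677 * 41 = 232.757
BMR = 1959.31 kcal/day

1959.31 kcal/day


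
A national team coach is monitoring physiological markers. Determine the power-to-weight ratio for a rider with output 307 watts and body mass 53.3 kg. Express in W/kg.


P/W = 307 / 53.3 = 5.76 W/kg

5.76 W/kg


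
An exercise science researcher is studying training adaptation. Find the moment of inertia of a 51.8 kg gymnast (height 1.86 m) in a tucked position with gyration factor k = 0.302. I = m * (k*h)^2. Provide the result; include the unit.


Radius of gyration = 0.302 * 1.86 = 0.56172 m
I = 51.8 * 0.56172^2
= 51.8 * 0.315529
= 16.344 kg*m^2

16.344 kg*m^2


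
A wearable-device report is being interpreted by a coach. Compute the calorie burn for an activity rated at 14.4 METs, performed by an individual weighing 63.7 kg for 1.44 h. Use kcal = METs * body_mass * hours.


Product of METs and mass = 14.4 * 63.7 = 917.28
Total kcal = 917.28 * 1.44 = 1320.88 kcal

1320.88 kcal


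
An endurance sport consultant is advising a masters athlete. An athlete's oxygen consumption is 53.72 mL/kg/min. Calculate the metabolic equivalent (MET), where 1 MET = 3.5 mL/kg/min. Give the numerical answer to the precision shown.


MET = VO2 / 3.5
= 53.72 / 3.5
= 15.35 METs

15.35 METs


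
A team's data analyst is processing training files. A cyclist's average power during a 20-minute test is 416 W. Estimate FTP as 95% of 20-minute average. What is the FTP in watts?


FTP = 20-min power * 0.95
= 416 * 0.95
= 395.2 W

395.2 W


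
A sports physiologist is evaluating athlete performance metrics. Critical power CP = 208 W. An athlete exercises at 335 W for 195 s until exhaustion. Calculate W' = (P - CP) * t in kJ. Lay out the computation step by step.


P - CP = 335 - 208 = 127 W
W' = 127 * 195 = 24765 J
= 24765 / 1000 = 24.765 kJ

24.765 kJ


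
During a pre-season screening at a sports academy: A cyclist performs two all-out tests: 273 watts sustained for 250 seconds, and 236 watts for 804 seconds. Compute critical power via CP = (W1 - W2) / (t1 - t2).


W1 = P1 * t1 = 273 * 250 = 68250 J
W2 = P2 * t2 = 236 * 804 = 189744 J
CP = (68250 - 189744) / (250 - 804)
= 219.3 W

219.3 W


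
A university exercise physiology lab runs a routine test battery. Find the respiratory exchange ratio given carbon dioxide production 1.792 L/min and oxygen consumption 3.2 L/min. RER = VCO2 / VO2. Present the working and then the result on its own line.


VCO2 = 1.792 L/min
VO2 = 3.2 L/min
RER = 1.792 / 3.2 = 0.56

0.56


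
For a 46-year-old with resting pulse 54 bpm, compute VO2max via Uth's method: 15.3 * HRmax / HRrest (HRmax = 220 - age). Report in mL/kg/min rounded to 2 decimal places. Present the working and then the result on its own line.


Step 1: HRmax = 220 - 46 = 174 bpm
Step 2: Ratio = 174 / 54 = 3.2222
Step 3: VO2max = 15.3 * 3.2222 = 49.3 mL/kg/min

49.3 mL/kg/min


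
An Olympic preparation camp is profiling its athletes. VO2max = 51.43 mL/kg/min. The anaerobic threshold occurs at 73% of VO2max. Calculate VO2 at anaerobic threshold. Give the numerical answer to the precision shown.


AT fraction = 73 / 100 = 0.73
AT VO2 = 51.43 * 0.73
= 37.54 mL/kg/min

37.54 mL/kg/min


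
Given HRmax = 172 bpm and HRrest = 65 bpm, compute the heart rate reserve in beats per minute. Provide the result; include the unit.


Heart rate reserve = maximum HR minus resting HR
HRR = 172 - 65 = 107 bpm

107 bpm


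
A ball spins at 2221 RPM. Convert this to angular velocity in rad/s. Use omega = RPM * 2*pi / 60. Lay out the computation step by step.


omega = 2221 * 2 * pi / 60
= 2221 * 6.28318531 / 60
= 13954.955 / 60
= 232.583 rad/s

232.583 rad/s


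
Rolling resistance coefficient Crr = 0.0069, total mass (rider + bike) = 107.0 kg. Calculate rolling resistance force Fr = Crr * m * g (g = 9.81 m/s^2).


Fr = Crr * m * g
= 0.0069 * 107.0 * 9.81
= 7.243 N

7.243 N


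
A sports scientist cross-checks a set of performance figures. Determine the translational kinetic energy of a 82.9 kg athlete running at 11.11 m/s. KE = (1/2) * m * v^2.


KE = 0.5 * m * v^2
= 0.5 * 82.9 * 11.11^2
= 0.5 * 82.9 * 123.4321
= 5116.26 J

5116.26 J


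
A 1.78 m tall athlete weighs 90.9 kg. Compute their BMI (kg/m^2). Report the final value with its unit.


height^2 = 3.1684 m^2
BMI = 90.9 / 3.1684 = 28.69 kg/m^2

28.69 kg/m^2


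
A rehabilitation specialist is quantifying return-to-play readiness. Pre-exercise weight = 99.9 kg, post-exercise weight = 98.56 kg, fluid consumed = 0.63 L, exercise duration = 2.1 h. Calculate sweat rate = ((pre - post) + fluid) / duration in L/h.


Weight loss = 99.9 - 98.56 = 1.34 kg (approx L)
Total sweat = 1.34 + 0.63 = 1.97 L
Sweat rate = 1.97 / 2.1 = 0.938 L/h

0.938 L/h


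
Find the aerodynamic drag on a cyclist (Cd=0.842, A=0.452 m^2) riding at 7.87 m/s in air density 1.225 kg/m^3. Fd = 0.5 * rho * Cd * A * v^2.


Fd = 0.5 * 1.225 * 0.842 * 0.452 * 7.87^2
= 0.5 * 1.225 * 0.842 * 0.452 * 61.9369
= 14.438 N

14.438 N


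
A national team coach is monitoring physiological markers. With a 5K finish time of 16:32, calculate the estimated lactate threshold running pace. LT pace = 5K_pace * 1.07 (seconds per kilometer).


Race duration = 992 s for 5 km
Average pace = 992 / 5 = 198.4 s/km
LT pace = 198.4 * 1.07
= 212.29 s/km

212.29 s/km


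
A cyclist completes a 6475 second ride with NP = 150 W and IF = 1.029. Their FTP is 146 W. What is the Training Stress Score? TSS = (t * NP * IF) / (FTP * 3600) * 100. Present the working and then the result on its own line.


t * NP * IF = 6475 * 150 * 1.029 = 999416.25
FTP * 3600 = 525600
TSS = (999416.25 / 525600) * 100 = 190.15

190.15 TSS


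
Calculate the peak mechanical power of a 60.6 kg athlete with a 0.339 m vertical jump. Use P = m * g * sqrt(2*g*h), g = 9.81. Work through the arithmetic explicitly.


First, sqrt(2gh) = sqrt(2 * 9.81 * 0.339)
= sqrt(6.65118) = 2.578988 m/s
Power = 60.6 * 9.81 * 2.578988 = 1533.17 W

1533.17 W


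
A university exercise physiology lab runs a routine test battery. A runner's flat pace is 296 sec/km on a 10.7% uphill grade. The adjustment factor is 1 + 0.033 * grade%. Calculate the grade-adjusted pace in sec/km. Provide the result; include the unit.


Factor = 1 + 0.033 * 10.7 = 1.3531
Adjusted pace = 296 * 1.3531
= 400.52 sec/km

400.52 s/km


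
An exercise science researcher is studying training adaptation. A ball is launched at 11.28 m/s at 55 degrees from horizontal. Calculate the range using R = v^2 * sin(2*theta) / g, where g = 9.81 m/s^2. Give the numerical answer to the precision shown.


sin(2 * 55) = sin(110) = 0.939693
v^2 = 11.28^2 = 127.2384
R = 127.2384 * 0.939693 / 9.81
= 12.188 m

12.188 m


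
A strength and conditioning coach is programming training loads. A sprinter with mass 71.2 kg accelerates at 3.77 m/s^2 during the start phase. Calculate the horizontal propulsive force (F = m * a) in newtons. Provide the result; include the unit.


F = m * a
= 71.2 * 3.77
= 268.42 N

268.42 N


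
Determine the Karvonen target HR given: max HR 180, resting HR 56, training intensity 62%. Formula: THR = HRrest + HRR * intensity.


HRR = HRmax - HRrest = 180 - 56 = 124
THR = 56 + 124 * 0.62
= 132.88 bpm

132.88 bpm


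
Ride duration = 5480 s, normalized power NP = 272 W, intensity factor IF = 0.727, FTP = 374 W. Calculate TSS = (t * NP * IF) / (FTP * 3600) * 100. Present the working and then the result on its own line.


Numerator = 5480 * 272 * 0.727 = 1083637.12
Denominator = 374 * 3600 = 1346400
TSS = 1083637.12 / 1346400 * 100
= 80.48

80.48 TSS


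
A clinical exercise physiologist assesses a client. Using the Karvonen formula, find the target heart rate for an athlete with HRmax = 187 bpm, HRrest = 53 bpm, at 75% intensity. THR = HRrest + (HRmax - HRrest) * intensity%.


HRR = 187 - 53 = 134
THR = 53 + 134 * 0.75
= 53 + 100.5
= 153.5 bpm

153.5 bpm


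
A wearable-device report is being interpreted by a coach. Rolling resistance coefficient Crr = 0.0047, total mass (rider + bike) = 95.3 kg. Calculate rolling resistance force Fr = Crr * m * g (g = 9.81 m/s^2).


Fr = Crr * m * g
= 0.0047 * 95.3 * 9.81
= 4.394 N

4.394 N


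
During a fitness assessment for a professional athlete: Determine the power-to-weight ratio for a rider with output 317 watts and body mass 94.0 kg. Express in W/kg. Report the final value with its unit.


P/W = 317 / 94.0 = 3.372 W/kg

3.372 W/kg


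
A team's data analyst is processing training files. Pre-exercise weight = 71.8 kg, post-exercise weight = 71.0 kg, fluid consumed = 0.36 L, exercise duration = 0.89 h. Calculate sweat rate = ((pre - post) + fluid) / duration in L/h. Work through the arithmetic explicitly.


Weight loss = 71.8 - 71.0 = 0.8 kg (approx L)
Total sweat = 0.8 + 0.36 = 1.16 L
Sweat rate = 1.16 / 0.89 = 1.303 L/h

1.303 L/h


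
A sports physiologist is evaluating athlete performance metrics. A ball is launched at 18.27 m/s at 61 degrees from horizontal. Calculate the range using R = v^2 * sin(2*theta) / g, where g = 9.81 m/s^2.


sin(2 * 61) = sin(122) = 0.848048
v^2 = 18.27^2 = 333.7929
R = 333.7929 * 0.848048 / 9.81
= 28.855 m

28.855 m


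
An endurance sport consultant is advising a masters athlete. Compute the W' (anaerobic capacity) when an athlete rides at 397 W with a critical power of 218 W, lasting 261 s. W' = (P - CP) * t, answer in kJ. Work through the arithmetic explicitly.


Above-CP power = 179 W
Duration = 261 s
W' = 179 * 261 = 46719 J
Convert: 46719 / 1000 = 46.719 kJ

46.719 kJ


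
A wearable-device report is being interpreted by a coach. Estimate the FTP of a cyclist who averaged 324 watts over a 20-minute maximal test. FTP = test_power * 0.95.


FTP = 324 * 0.95 = 307.8 W

307.8 W


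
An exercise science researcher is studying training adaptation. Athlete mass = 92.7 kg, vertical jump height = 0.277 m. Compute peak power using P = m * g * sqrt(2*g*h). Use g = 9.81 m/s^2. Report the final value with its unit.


sqrt(2 * 9.81 * 0.277) = sqrt(5.43474) = 2.331253 m/s
P = 92.7 * 9.81 * 2.331253
= 2120.01 W

2120.01 W


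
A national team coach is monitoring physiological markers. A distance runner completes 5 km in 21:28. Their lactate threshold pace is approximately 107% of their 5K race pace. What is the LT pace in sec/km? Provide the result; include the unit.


Convert to seconds: 21 min 28 s = 1288 s
Pace per km = 1288 / 5 = 257.6 s/km
LT pace = 257.6 * 1.07 = 275.63 s/km

275.63 s/km


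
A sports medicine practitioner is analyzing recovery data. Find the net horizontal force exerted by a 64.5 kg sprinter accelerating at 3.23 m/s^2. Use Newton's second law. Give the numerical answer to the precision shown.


Newton's second law: F = m * a
F = 64.5 * 3.23 = 208.34 N

208.34 N


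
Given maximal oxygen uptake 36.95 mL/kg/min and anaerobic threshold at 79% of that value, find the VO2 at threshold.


Percentage as decimal = 0.79
VO2 at AT = 36.95 * 0.79 = 29.19 mL/kg/min

29.19 mL/kg/min


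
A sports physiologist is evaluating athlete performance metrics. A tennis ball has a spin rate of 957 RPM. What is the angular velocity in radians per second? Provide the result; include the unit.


Convert RPM to rad/s: multiply by 2*pi and divide by 60
omega = 957 * 2 * pi / 60
= 100.217 rad/s

100.217 rad/s


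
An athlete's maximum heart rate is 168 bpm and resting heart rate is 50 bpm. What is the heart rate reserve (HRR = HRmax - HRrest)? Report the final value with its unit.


HRR = HRmax - HRrest
= 168 - 50
= 118 bpm

118 bpm


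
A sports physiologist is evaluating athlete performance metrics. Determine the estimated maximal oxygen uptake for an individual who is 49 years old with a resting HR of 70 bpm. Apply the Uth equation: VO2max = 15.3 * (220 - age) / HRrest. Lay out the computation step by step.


HRmax = 220 - 49 = 171
VO2max = 15.3 * (171 / 70)
= 15.3 * 2.4429
= 37.38 mL/kg/min

37.38 mL/kg/min


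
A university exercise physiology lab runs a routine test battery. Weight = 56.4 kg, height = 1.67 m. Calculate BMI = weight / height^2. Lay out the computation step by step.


height^2 = 1.67^2 = 2.7889
BMI = 56.4 / 2.7889 = 20.22 kg/m^2

20.22 kg/m^2


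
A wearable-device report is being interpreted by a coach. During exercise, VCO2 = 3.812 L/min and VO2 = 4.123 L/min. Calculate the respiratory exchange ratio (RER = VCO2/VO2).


RER = VCO2 / VO2
= 3.812 / 4.123
= 0.9246

0.9246


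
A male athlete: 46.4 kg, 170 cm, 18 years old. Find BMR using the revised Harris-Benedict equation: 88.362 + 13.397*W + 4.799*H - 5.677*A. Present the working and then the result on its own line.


Intercept = 88.362
Weight contribution = 13.397 * 46.4 = 621.6208
Height contribution = 4.799 * 170 = 815.83
Age contribution = 5.677 * 18 = 102.186
BMR = 88.362 + 621.6208 + 815.83 - 102.186
= 1423.63 kcal/day

1423.63 kcal/day


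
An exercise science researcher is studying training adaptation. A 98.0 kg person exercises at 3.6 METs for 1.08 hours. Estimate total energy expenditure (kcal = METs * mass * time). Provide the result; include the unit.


Energy = METs * mass(kg) * time(h)
= 3.6 * 98.0 * 1.08
= 381.02 kcal

381.02 kcal


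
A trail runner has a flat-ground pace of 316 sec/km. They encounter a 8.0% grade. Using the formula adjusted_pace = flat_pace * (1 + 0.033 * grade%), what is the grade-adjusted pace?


Grade factor = 1 + 0.033 * 8.0 = 1.264
Adjusted = 316 * 1.264 = 399.42 sec/km

399.42 s/km


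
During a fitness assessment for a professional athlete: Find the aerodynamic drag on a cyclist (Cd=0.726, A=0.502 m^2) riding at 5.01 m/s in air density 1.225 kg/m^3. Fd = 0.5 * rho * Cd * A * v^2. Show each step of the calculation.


Fd = 0.5 * 1.225 * 0.726 * 0.502 * 5.01^2
= 0.5 * 1.225 * 0.726 * 0.502 * 25.1001
= 5.603 N

5.603 N


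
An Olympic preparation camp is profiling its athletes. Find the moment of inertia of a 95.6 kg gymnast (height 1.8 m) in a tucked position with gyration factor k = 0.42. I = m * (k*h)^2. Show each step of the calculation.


Radius of gyration = 0.42 * 1.8 = 0.756 m
I = 95.6 * 0.756^2
= 95.6 * 0.571536
= 54.639 kg*m^2

54.639 kg*m^2


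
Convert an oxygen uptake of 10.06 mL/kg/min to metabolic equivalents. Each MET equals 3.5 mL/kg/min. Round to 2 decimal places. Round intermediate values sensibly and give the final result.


One MET = 3.5 mL/kg/min
Number of METs = 10.06 / 3.5
= 2.87 METs

2.87 METs


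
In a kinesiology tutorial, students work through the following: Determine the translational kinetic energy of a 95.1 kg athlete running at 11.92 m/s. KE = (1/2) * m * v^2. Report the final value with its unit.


KE = 0.5 * m * v^2
= 0.5 * 95.1 * 11.92^2
= 0.5 * 95.1 * 142.0864
= 6756.21 J

6756.21 J


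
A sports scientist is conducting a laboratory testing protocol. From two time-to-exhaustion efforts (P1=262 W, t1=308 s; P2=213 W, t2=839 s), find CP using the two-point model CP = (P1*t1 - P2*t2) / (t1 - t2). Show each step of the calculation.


Work in trial 1 = 80696 J
Work in trial 2 = 178707 J
Delta work = -98011 J
Delta time = -531 s
CP = -98011 / -531 = 184.58 W

184.58 W


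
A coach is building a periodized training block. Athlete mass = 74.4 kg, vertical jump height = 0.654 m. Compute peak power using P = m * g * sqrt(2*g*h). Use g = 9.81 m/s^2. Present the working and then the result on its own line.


sqrt(2 * 9.81 * 0.654) = sqrt(12.83148) = 3.582106 m/s
P = 74.4 * 9.81 * 3.582106
= 2614.45 W

2614.45 W


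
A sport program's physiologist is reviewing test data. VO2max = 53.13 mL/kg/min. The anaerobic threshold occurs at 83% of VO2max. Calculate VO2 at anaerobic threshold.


AT fraction = 83 / 100 = 0.83
AT VO2 = 53.13 * 0.83
= 44.1 mL/kg/min

44.1 mL/kg/min


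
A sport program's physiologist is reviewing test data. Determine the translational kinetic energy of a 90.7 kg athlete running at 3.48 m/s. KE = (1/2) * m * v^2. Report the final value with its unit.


KE = 0.5 * m * v^2
= 0.5 * 90.7 * 3.48^2
= 0.5 * 90.7 * 12.1104
= 549.21 J

549.21 J


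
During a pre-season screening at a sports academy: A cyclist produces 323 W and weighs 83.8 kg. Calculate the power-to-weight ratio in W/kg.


P/W = power / mass
= 323 / 83.8
= 3.854 W/kg

3.854 W/kg


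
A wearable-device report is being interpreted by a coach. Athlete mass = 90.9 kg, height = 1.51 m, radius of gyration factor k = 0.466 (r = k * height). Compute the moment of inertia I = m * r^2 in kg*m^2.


r = k * height = 0.466 * 1.51 = 0.70366 m
r^2 = 0.70366^2 = 0.495137
I = 90.9 * 0.495137 = 45.008 kg*m^2

45.008 kg*m^2


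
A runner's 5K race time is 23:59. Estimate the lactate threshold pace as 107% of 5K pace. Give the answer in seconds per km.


Total race time = 23*60 + 59 = 1439 seconds
5K pace = 1439 / 5 = 287.8 sec/km
LT pace = 287.8 * 1.07 = 307.95 sec/km

307.95 s/km


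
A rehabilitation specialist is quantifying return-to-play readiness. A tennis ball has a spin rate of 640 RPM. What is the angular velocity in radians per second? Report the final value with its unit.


Convert RPM to rad/s: multiply by 2*pi and divide by 60
omega = 640 * 2 * pi / 60
= 67.021 rad/s

67.021 rad/s


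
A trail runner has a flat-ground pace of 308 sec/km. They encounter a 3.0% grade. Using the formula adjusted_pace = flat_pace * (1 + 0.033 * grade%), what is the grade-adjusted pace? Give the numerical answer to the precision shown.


Grade factor = 1 + 0.033 * 3.0 = 1.099
Adjusted = 308 * 1.099 = 338.49 sec/km

338.49 s/km
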